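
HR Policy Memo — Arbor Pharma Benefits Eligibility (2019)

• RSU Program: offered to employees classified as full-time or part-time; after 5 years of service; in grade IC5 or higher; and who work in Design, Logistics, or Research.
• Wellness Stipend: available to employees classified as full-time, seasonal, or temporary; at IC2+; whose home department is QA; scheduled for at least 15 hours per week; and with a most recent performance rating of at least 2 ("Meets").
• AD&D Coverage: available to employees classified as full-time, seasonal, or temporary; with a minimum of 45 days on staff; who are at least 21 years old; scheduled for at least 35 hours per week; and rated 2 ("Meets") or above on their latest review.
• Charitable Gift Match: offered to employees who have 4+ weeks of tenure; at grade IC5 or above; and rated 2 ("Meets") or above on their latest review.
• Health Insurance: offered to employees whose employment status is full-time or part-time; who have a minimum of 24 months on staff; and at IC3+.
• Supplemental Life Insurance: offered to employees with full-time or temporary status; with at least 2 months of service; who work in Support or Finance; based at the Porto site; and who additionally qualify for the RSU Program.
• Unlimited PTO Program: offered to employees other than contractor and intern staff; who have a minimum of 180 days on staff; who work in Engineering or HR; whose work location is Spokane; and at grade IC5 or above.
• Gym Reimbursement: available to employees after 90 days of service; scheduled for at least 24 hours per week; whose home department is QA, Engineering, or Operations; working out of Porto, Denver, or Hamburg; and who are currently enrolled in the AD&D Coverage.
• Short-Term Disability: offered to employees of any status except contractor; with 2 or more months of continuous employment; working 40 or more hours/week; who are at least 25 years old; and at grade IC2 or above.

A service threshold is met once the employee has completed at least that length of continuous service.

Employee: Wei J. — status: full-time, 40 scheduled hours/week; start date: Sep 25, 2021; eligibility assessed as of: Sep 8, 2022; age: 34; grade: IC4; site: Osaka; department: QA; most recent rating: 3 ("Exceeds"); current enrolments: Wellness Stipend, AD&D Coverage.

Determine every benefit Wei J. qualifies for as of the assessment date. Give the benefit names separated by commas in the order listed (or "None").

Wellness Stipend, AD&D Coverage, Short-Term Disability

Service from Sep 25, 2021 to Sep 8, 2022: 348 days.
RSU Program — status full-time ✓; service 348 days < 5 years (≈1825 days) ✗ → not eligible.
Wellness Stipend — status full-time ✓; grade IC4 ≥ IC2 ✓; dept QA ✓; 40 hrs/wk ≥ 15 ✓; rating 3 ≥ 2 ✓ → eligible.
AD&D Coverage — status full-time ✓; service 348 days ≥ 45 days ✓; age 34 ≥ 21 ✓; 40 hrs/wk ≥ 35 ✓; rating 3 ≥ 2 ✓ → eligible.
Charitable Gift Match — service 348 days ≥ 4 weeks (≈28 days) ✓; grade IC4 < IC5 ✗ → not eligible.
Health Insurance — status full-time ✓; service 348 days < 24 months (≈720 days) ✗ → not eligible.
Supplemental Life Insurance — status full-time ✓; service 348 days ≥ 2 months (≈60 days) ✓; dept QA ✗ → not eligible.
Unlimited PTO Program — status full-time ✓ (not excluded); service 348 days ≥ 180 days ✓; dept QA ✗ → not eligible.
Gym Reimbursement — service 348 days ≥ 90 days ✓; 40 hrs/wk ≥ 24 ✓; dept QA ✓; site Osaka ✗ (not Porto, Denver, or Hamburg) → not eligible.
Short-Term Disability — status full-time ✓ (not excluded); service 348 days ≥ 2 months (≈60 days) ✓; 40 hrs/wk ≥ 40 ✓; age 34 ≥ 25 ✓; grade IC4 ≥ IC2 ✓ → eligible.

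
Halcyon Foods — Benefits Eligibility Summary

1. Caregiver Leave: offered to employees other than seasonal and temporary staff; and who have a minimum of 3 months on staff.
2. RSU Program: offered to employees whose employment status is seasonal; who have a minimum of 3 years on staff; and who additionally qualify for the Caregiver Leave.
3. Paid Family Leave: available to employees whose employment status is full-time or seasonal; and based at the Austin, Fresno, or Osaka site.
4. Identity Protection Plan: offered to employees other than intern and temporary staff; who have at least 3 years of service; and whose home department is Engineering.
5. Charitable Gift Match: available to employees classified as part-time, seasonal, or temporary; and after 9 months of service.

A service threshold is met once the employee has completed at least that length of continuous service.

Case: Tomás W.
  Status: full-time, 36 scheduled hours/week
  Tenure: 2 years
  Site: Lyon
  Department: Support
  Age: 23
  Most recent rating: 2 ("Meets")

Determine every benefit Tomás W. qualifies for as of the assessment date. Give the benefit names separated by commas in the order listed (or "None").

Caregiver Leave

Caregiver Leave — status full-time ✓ (not excluded); service 2 years ≥ 3 months (≈90 days) ✓ → eligible.
RSU Program — status full-time ✗ (requires seasonal) → not eligible.
Paid Family Leave — status full-time ✓; site Lyon ✗ (not Austin, Fresno, or Osaka) → not eligible.
Identity Protection Plan — status full-time ✓ (not excluded); service 2 years < 3 years ✗ → not eligible.
Charitable Gift Match — status full-time ✗ (requires part-time, seasonal, or temporary) → not eligible.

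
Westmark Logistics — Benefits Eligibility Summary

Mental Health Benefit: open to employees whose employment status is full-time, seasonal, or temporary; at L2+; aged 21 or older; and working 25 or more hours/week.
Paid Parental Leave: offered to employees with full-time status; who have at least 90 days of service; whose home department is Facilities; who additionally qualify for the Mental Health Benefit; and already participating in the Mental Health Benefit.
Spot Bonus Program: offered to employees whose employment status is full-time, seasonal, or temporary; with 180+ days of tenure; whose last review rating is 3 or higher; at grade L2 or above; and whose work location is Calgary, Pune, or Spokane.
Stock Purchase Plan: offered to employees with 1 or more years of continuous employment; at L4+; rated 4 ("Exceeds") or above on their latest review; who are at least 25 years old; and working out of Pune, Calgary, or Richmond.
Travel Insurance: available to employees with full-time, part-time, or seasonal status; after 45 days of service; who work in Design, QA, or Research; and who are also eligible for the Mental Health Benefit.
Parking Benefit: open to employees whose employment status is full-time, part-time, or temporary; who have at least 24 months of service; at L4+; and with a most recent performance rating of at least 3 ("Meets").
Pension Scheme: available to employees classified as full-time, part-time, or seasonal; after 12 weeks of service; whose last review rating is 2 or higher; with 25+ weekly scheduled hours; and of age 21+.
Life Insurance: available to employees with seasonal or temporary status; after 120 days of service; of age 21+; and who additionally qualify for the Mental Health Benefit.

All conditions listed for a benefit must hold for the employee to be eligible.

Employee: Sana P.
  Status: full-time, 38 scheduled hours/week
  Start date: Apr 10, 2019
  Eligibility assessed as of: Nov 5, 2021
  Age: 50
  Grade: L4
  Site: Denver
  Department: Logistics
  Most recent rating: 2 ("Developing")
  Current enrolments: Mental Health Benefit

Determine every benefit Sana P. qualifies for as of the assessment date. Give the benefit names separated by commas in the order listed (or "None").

Service from Apr 10, 2019 to Nov 5, 2021: 940 days.
Mental Health Benefit — status full-time ✓; grade L4 ≥ L2 ✓; age 50 ≥ 21 ✓; 38 hrs/wk ≥ 25 ✓ → eligible.
Paid Parental Leave — status full-time ✓; service 940 days ≥ 90 days ✓; dept Logistics ✗ → not eligible.
Spot Bonus Program — status full-time ✓; service 940 days ≥ 180 days ✓; rating 2 < 3 ✗ → not eligible.
Stock Purchase Plan — service 940 days ≥ 1 year (≈365 days) ✓; grade L4 ≥ L4 ✓; rating 2 < 4 ✗ → not eligible.
Travel Insurance — status full-time ✓; service 940 days ≥ 45 days ✓; dept Logistics ✗ → not eligible.
Parking Benefit — status full-time ✓; service 940 days ≥ 24 months (≈720 days) ✓; grade L4 ≥ L4 ✓; rating 2 < 3 ✗ → not eligible.
Pension Scheme — status full-time ✓; service 940 days ≥ 12 weeks (≈84 days) ✓; rating 2 ≥ 2 ✓; 38 hrs/wk ≥ 25 ✓; age 50 ≥ 21 ✓ → eligible.
Life Insurance — status full-time ✗ (requires seasonal or temporary) → not eligible.

Mental Health Benefit, Pension Scheme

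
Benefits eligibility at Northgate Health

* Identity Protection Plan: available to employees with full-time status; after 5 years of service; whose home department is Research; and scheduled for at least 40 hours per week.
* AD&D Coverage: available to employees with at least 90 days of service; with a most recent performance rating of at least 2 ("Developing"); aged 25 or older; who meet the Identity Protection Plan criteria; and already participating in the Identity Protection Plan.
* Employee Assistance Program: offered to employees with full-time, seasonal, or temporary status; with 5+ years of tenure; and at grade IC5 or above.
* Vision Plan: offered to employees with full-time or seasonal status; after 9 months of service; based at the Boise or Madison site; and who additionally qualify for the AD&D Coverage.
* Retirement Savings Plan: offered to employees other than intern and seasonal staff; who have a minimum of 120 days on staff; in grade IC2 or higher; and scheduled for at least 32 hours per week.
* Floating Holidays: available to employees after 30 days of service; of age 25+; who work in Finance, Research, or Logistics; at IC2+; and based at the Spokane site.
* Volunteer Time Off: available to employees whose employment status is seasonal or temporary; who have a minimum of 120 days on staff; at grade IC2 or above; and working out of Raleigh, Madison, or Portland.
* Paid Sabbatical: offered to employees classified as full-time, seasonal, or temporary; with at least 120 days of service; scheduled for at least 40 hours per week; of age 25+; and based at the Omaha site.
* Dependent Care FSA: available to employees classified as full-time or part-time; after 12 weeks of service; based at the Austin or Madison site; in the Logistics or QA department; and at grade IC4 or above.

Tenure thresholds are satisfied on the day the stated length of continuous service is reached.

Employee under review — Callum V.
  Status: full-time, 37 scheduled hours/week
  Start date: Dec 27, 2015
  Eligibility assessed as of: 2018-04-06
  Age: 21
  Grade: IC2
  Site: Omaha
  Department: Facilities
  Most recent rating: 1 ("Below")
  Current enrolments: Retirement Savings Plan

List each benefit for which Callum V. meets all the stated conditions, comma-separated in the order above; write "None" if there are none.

Retirement Savings Plan

Service from Dec 27, 2015 to 2018-04-06: 831 days.
Identity Protection Plan — status full-time ✓; service 831 days < 5 years (≈1825 days) ✗ → not eligible.
AD&D Coverage — service 831 days ≥ 90 days ✓; rating 1 < 2 ✗ → not eligible.
Employee Assistance Program — status full-time ✓; service 831 days < 5 years (≈1825 days) ✗ → not eligible.
Vision Plan — status full-time ✓; service 831 days ≥ 9 months (≈270 days) ✓; site Omaha ✗ (not Boise or Madison) → not eligible.
Retirement Savings Plan — status full-time ✓ (not excluded); service 831 days ≥ 120 days ✓; grade IC2 ≥ IC2 ✓; 37 hrs/wk ≥ 32 ✓ → eligible.
Floating Holidays — service 831 days ≥ 30 days ✓; age 21 < 25 ✗ → not eligible.
Volunteer Time Off — status full-time ✗ (requires seasonal or temporary) → not eligible.
Paid Sabbatical — status full-time ✓; service 831 days ≥ 120 days ✓; 37 hrs/wk < 40 ✗ → not eligible.
Dependent Care FSA — status full-time ✓; service 831 days ≥ 12 weeks (≈84 days) ✓; site Omaha ✗ (not Austin or Madison) → not eligible.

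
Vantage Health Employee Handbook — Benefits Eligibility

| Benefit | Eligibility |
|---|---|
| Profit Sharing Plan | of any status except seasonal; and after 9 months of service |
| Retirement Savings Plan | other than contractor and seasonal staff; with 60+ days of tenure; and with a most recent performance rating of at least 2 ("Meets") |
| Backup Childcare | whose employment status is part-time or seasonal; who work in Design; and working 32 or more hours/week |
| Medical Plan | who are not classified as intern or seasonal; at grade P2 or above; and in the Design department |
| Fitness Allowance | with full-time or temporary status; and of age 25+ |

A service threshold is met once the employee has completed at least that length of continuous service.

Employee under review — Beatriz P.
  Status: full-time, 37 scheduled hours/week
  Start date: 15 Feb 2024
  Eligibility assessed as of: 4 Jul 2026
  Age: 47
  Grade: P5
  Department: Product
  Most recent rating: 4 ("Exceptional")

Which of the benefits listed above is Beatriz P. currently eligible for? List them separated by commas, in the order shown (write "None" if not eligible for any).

Service from 15 Feb 2024 to 4 Jul 2026: 870 days.
Profit Sharing Plan — status full-time ✓ (not excluded); service 870 days ≥ 9 months (≈270 days) ✓ → eligible.
Retirement Savings Plan — status full-time ✓ (not excluded); service 870 days ≥ 60 days ✓; rating 4 ≥ 2 ✓ → eligible.
Backup Childcare — status full-time ✗ (requires part-time or seasonal) → not eligible.
Medical Plan — status full-time ✓ (not excluded); grade P5 ≥ P2 ✓; dept Product ✗ → not eligible.
Fitness Allowance — status full-time ✓; age 47 ≥ 25 ✓ → eligible.

Profit Sharing Plan, Retirement Savings Plan, Fitness Allowance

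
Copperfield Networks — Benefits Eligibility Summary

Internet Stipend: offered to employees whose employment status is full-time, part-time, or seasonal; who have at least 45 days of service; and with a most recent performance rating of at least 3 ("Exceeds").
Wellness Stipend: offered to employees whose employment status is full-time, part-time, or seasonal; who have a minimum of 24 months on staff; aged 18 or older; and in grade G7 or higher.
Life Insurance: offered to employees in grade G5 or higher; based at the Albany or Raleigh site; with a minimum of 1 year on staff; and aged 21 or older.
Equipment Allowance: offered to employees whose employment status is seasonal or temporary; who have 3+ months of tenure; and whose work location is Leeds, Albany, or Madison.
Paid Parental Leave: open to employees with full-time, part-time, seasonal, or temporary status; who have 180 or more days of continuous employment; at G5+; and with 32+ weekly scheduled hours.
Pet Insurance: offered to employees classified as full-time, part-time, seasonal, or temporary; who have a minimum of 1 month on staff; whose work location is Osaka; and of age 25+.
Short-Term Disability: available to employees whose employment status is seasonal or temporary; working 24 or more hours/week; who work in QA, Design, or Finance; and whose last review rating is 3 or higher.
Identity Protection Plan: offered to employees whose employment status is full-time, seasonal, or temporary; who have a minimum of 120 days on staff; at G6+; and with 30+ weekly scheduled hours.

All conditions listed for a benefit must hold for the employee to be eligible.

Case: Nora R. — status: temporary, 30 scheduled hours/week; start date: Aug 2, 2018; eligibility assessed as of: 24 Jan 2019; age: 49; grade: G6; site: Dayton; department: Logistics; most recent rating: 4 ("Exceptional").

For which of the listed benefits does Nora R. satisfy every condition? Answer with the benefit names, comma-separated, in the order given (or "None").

Service from Aug 2, 2018 to 24 Jan 2019: 175 days.
Internet Stipend — status temporary ✗ (requires full-time, part-time, or seasonal) → not eligible.
Wellness Stipend — status temporary ✗ (requires full-time, part-time, or seasonal) → not eligible.
Life Insurance — grade G6 ≥ G5 ✓; site Dayton ✗ (not Albany or Raleigh) → not eligible.
Equipment Allowance — status temporary ✓; service 175 days ≥ 3 months (≈90 days) ✓; site Dayton ✗ (not Leeds, Albany, or Madison) → not eligible.
Paid Parental Leave — status temporary ✓; service 175 days < 180 days ✗ → not eligible.
Pet Insurance — status temporary ✓; service 175 days ≥ 1 month (≈30 days) ✓; site Dayton ✗ (not Osaka) → not eligible.
Short-Term Disability — status temporary ✓; 30 hrs/wk ≥ 24 ✓; dept Logistics ✗ → not eligible.
Identity Protection Plan — status temporary ✓; service 175 days ≥ 120 days ✓; grade G6 ≥ G6 ✓; 30 hrs/wk ≥ 30 ✓ → eligible.

Identity Protection Plan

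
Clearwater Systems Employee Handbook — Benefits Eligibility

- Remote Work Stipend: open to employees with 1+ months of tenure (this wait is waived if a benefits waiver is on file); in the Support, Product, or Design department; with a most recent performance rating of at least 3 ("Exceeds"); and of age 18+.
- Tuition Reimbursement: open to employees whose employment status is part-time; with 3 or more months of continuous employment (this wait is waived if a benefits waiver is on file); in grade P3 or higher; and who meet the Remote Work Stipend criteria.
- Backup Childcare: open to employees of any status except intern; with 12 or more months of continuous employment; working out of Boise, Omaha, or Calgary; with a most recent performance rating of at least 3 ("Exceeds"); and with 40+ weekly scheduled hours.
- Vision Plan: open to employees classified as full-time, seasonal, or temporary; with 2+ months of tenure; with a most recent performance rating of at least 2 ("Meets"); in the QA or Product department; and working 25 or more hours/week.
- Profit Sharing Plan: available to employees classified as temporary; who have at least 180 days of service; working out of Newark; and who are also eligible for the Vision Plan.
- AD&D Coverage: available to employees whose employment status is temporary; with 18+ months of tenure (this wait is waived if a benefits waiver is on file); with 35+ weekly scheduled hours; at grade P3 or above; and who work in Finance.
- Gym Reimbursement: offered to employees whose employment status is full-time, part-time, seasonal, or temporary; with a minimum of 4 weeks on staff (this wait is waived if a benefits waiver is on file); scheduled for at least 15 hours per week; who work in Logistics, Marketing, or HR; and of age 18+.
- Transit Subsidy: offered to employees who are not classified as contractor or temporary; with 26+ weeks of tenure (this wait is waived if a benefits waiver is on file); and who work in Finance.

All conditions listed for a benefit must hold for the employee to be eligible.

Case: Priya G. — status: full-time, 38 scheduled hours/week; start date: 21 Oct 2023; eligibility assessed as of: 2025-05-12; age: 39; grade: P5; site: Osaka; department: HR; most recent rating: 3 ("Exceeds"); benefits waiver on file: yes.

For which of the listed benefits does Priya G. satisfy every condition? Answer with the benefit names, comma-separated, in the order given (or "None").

Service from 21 Oct 2023 to 2025-05-12: 569 days.
Remote Work Stipend — benefits waiver on file ✓; dept HR ✗ → not eligible.
Tuition Reimbursement — status full-time ✗ (requires part-time) → not eligible.
Backup Childcare — status full-time ✓ (not excluded); service 569 days ≥ 12 months (≈360 days) ✓; site Osaka ✗ (not Boise, Omaha, or Calgary) → not eligible.
Vision Plan — status full-time ✓; service 569 days ≥ 2 months (≈60 days) ✓; rating 3 ≥ 2 ✓; dept HR ✗ → not eligible.
Profit Sharing Plan — status full-time ✗ (requires temporary) → not eligible.
AD&D Coverage — status full-time ✗ (requires temporary) → not eligible.
Gym Reimbursement — status full-time ✓; benefits waiver on file ✓; 38 hrs/wk ≥ 15 ✓; dept HR ✓; age 39 ≥ 18 ✓ → eligible.
Transit Subsidy — status full-time ✓ (not excluded); benefits waiver on file ✓; dept HR ✗ → not eligible.

Gym Reimbursement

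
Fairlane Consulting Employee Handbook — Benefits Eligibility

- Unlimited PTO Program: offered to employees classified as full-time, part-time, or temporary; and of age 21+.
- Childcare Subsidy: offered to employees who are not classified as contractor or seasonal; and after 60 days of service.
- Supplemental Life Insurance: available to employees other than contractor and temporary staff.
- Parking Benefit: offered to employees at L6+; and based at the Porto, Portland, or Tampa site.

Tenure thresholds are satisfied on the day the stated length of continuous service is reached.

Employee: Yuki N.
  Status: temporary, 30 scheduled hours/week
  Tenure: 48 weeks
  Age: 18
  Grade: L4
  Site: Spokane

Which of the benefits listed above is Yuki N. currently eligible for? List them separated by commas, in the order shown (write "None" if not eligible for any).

Unlimited PTO Program — status temporary ✓; age 18 < 21 ✗ → not eligible.
Childcare Subsidy — status temporary ✓ (not excluded); service 48 weeks ≥ 60 days ✓ → eligible.
Supplemental Life Insurance — status temporary ✗ (excluded) → not eligible.
Parking Benefit — grade L4 < L6 ✗ → not eligible.

Childcare Subsidy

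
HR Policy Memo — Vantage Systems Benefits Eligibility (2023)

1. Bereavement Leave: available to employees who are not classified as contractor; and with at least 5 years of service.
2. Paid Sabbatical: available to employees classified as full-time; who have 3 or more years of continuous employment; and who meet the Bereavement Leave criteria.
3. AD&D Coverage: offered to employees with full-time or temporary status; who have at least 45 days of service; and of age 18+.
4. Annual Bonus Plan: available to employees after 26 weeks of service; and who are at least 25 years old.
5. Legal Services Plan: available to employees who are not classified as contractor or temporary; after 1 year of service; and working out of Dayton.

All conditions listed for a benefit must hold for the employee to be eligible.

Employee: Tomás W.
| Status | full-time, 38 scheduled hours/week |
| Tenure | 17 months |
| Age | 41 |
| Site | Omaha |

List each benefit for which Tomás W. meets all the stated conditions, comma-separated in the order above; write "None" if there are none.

Bereavement Leave — status full-time ✓ (not excluded); service 17 months < 5 years (≈1825 days) ✗ → not eligible.
Paid Sabbatical — status full-time ✓; service 17 months < 3 years (≈1095 days) ✗ → not eligible.
AD&D Coverage — status full-time ✓; service 17 months ≥ 45 days ✓; age 41 ≥ 18 ✓ → eligible.
Annual Bonus Plan — service 17 months ≥ 26 weeks (≈182 days) ✓; age 41 ≥ 25 ✓ → eligible.
Legal Services Plan — status full-time ✓ (not excluded); service 17 months ≥ 1 year (≈365 days) ✓; site Omaha ✗ (not Dayton) → not eligible.

AD&D Coverage, Annual Bonus Plan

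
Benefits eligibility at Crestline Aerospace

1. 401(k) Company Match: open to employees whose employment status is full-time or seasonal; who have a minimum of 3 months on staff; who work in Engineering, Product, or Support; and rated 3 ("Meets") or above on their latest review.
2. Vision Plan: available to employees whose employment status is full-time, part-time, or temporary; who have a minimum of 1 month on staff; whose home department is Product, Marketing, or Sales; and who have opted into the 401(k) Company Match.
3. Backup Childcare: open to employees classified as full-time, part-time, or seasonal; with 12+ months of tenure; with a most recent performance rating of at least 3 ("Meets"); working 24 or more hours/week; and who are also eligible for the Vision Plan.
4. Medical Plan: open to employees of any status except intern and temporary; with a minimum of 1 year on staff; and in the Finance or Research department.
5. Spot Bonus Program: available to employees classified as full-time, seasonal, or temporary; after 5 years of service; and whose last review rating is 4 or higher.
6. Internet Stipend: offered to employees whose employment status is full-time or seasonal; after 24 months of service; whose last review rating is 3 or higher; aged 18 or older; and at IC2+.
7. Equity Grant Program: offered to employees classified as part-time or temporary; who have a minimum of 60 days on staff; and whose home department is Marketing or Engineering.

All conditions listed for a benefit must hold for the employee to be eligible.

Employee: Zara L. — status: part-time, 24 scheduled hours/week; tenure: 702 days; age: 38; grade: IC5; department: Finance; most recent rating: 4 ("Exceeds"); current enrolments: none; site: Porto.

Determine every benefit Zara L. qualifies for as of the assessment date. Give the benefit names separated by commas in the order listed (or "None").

Medical Plan

401(k) Company Match — status part-time ✗ (requires full-time or seasonal) → not eligible.
Vision Plan — status part-time ✓; service 702 days ≥ 1 month (≈30 days) ✓; dept Finance ✗ → not eligible.
Backup Childcare — status part-time ✓; service 702 days ≥ 12 months (≈360 days) ✓; rating 4 ≥ 3 ✓; 24 hrs/wk ≥ 24 ✓; not eligible for Vision Plan ✗ → not eligible.
Medical Plan — status part-time ✓ (not excluded); service 702 days ≥ 1 year (≈365 days) ✓; dept Finance ✓ → eligible.
Spot Bonus Program — status part-time ✗ (requires full-time, seasonal, or temporary) → not eligible.
Internet Stipend — status part-time ✗ (requires full-time or seasonal) → not eligible.
Equity Grant Program — status part-time ✓; service 702 days ≥ 60 days ✓; dept Finance ✗ → not eligible.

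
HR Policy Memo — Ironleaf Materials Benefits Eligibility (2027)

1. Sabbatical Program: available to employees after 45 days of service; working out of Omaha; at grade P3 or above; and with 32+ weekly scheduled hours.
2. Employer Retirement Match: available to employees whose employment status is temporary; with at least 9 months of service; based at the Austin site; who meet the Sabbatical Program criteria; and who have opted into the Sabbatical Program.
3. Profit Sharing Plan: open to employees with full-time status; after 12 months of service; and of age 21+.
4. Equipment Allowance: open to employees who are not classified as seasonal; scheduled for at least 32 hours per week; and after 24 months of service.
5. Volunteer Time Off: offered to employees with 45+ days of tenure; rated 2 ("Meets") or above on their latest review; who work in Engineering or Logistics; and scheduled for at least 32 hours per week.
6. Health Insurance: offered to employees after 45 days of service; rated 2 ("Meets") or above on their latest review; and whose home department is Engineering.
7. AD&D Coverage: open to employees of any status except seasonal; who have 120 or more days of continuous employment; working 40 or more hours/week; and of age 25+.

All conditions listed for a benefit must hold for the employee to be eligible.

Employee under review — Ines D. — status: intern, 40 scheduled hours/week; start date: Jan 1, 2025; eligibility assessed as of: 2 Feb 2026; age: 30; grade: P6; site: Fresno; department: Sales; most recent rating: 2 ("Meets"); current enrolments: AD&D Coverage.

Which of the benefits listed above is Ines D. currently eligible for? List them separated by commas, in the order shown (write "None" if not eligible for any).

AD&D Coverage

Service from Jan 1, 2025 to 2 Feb 2026: 397 days.
Sabbatical Program — service 397 days ≥ 45 days ✓; site Fresno ✗ (not Omaha) → not eligible.
Employer Retirement Match — status intern ✗ (requires temporary) → not eligible.
Profit Sharing Plan — status intern ✗ (requires full-time) → not eligible.
Equipment Allowance — status intern ✓ (not excluded); 40 hrs/wk ≥ 32 ✓; service 397 days < 24 months (≈720 days) ✗ → not eligible.
Volunteer Time Off — service 397 days ≥ 45 days ✓; rating 2 ≥ 2 ✓; dept Sales ✗ → not eligible.
Health Insurance — service 397 days ≥ 45 days ✓; rating 2 ≥ 2 ✓; dept Sales ✗ → not eligible.
AD&D Coverage — status intern ✓ (not excluded); service 397 days ≥ 120 days ✓; 40 hrs/wk ≥ 40 ✓; age 30 ≥ 25 ✓ → eligible.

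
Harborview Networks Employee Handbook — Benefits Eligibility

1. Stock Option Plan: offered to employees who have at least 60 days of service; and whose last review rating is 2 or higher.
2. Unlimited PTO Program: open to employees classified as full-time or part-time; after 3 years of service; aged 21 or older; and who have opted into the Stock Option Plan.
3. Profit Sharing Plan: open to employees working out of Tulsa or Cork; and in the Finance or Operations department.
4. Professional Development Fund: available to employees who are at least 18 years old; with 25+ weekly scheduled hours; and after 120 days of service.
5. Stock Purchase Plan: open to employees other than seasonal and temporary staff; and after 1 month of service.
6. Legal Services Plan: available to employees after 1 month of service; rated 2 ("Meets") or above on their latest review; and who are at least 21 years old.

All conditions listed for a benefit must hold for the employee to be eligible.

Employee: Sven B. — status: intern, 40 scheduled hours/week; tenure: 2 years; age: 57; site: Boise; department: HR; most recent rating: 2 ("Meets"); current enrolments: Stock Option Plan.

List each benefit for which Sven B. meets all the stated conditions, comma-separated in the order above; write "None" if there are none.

Stock Option Plan, Professional Development Fund, Stock Purchase Plan, Legal Services Plan

Stock Option Plan — service 2 years ≥ 60 days ✓; rating 2 ≥ 2 ✓ → eligible.
Unlimited PTO Program — status intern ✗ (requires full-time or part-time) → not eligible.
Profit Sharing Plan — site Boise ✗ (not Tulsa or Cork) → not eligible.
Professional Development Fund — age 57 ≥ 18 ✓; 40 hrs/wk ≥ 25 ✓; service 2 years ≥ 120 days ✓ → eligible.
Stock Purchase Plan — status intern ✓ (not excluded); service 2 years ≥ 1 month (≈30 days) ✓ → eligible.
Legal Services Plan — service 2 years ≥ 1 month (≈30 days) ✓; rating 2 ≥ 2 ✓; age 57 ≥ 21 ✓ → eligible.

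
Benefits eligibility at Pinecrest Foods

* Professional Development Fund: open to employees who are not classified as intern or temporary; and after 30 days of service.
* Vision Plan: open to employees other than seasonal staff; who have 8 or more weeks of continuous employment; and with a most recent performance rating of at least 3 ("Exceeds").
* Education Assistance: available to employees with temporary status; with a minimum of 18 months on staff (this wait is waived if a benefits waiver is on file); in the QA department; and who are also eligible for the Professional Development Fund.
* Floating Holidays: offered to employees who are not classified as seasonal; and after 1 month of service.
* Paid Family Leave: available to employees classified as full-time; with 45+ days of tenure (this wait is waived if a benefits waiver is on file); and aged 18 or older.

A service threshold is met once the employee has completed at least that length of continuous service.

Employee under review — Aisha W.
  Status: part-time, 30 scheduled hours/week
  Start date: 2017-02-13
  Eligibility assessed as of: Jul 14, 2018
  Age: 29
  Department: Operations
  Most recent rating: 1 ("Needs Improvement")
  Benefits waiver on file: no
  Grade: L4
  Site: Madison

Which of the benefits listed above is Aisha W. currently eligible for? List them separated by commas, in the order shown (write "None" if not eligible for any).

Professional Development Fund, Floating Holidays

Service from 2017-02-13 to Jul 14, 2018: 516 days.
Professional Development Fund — status part-time ✓ (not excluded); service 516 days ≥ 30 days ✓ → eligible.
Vision Plan — status part-time ✓ (not excluded); service 516 days ≥ 8 weeks (≈56 days) ✓; rating 1 < 3 ✗ → not eligible.
Education Assistance — status part-time ✗ (requires temporary) → not eligible.
Floating Holidays — status part-time ✓ (not excluded); service 516 days ≥ 1 month (≈30 days) ✓ → eligible.
Paid Family Leave — status part-time ✗ (requires full-time) → not eligible.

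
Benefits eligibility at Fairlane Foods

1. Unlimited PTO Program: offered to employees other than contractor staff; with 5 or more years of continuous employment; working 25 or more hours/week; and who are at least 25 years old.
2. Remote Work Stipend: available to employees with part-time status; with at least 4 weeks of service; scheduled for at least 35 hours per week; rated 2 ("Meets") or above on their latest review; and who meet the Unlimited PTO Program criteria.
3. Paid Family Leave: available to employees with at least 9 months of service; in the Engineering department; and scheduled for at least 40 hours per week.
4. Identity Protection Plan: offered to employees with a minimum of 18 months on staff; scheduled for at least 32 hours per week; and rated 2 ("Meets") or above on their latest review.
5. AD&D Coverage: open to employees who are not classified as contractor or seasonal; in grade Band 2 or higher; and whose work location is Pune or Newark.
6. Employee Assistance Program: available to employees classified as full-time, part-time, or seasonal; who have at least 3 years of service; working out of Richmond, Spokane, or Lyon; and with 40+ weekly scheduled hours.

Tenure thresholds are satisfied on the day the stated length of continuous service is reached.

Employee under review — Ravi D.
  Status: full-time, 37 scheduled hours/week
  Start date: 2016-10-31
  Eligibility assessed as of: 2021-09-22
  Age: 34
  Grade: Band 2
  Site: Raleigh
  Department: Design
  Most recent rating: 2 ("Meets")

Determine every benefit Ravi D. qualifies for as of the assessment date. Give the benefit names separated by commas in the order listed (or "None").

Identity Protection Plan

Service from 2016-10-31 to 2021-09-22: 1787 days.
Unlimited PTO Program — status full-time ✓ (not excluded); service 1787 days < 5 years (≈1825 days) ✗ → not eligible.
Remote Work Stipend — status full-time ✗ (requires part-time) → not eligible.
Paid Family Leave — service 1787 days ≥ 9 months (≈270 days) ✓; dept Design ✗ → not eligible.
Identity Protection Plan — service 1787 days ≥ 18 months (≈540 days) ✓; 37 hrs/wk ≥ 32 ✓; rating 2 ≥ 2 ✓ → eligible.
AD&D Coverage — status full-time ✓ (not excluded); grade Band 2 ≥ Band 2 ✓; site Raleigh ✗ (not Pune or Newark) → not eligible.
Employee Assistance Program — status full-time ✓; service 1787 days ≥ 3 years (≈1095 days) ✓; site Raleigh ✗ (not Richmond, Spokane, or Lyon) → not eligible.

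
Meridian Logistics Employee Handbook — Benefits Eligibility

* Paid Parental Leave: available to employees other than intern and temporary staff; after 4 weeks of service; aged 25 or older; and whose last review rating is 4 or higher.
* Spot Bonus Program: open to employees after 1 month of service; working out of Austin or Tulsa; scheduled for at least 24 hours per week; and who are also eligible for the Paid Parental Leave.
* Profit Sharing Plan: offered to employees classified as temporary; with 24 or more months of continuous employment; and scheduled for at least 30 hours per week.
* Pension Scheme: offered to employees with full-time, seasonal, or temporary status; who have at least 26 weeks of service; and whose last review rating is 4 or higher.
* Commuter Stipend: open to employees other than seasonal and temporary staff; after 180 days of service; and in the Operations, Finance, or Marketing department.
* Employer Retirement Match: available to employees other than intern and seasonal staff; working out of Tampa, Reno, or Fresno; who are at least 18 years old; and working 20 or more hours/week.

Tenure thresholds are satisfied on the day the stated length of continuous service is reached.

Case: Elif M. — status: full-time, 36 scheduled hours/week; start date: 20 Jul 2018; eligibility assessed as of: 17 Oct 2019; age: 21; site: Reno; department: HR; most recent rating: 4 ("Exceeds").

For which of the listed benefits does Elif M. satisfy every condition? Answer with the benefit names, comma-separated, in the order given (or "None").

Service from 20 Jul 2018 to 17 Oct 2019: 454 days.
Paid Parental Leave — status full-time ✓ (not excluded); service 454 days ≥ 4 weeks (≈28 days) ✓; age 21 < 25 ✗ → not eligible.
Spot Bonus Program — service 454 days ≥ 1 month (≈30 days) ✓; site Reno ✗ (not Austin or Tulsa) → not eligible.
Profit Sharing Plan — status full-time ✗ (requires temporary) → not eligible.
Pension Scheme — status full-time ✓; service 454 days ≥ 26 weeks (≈182 days) ✓; rating 4 ≥ 4 ✓ → eligible.
Commuter Stipend — status full-time ✓ (not excluded); service 454 days ≥ 180 days ✓; dept HR ✗ → not eligible.
Employer Retirement Match — status full-time ✓ (not excluded); site Reno ✓; age 21 ≥ 18 ✓; 36 hrs/wk ≥ 20 ✓ → eligible.

Pension Scheme, Employer Retirement Match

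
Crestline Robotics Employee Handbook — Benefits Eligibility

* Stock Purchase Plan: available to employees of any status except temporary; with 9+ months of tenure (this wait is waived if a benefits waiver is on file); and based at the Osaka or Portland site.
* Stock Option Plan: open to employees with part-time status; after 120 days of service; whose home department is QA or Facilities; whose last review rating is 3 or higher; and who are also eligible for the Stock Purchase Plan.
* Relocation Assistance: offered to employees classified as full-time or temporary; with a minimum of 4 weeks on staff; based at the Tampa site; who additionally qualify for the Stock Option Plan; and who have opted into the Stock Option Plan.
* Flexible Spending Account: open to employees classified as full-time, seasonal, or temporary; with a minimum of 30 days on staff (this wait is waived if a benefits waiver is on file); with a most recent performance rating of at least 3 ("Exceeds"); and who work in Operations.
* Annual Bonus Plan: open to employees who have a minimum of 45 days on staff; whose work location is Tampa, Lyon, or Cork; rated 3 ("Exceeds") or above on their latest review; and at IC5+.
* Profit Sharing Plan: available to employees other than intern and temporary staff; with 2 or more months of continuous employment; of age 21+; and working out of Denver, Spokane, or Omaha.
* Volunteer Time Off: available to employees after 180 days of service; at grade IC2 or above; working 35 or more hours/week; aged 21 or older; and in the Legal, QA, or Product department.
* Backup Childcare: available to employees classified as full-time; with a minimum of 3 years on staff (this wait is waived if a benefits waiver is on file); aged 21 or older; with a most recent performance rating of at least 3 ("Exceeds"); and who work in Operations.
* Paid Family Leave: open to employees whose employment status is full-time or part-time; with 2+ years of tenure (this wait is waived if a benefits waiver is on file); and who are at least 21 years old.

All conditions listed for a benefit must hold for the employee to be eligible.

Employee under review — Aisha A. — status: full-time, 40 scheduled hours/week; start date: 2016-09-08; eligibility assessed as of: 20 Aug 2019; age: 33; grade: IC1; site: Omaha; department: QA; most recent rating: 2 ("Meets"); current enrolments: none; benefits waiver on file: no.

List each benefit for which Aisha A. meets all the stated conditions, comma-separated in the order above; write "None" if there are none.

Service from 2016-09-08 to 20 Aug 2019: 1076 days.
Stock Purchase Plan — status full-time ✓ (not excluded); no waiver, service 1076 days ≥ 9 months (≈270 days) ✓; site Omaha ✗ (not Osaka or Portland) → not eligible.
Stock Option Plan — status full-time ✗ (requires part-time) → not eligible.
Relocation Assistance — status full-time ✓; service 1076 days ≥ 4 weeks (≈28 days) ✓; site Omaha ✗ (not Tampa) → not eligible.
Flexible Spending Account — status full-time ✓; no waiver, service 1076 days ≥ 30 days ✓; rating 2 < 3 ✗ → not eligible.
Annual Bonus Plan — service 1076 days ≥ 45 days ✓; site Omaha ✗ (not Tampa, Lyon, or Cork) → not eligible.
Profit Sharing Plan — status full-time ✓ (not excluded); service 1076 days ≥ 2 months (≈60 days) ✓; age 33 ≥ 21 ✓; site Omaha ✓ → eligible.
Volunteer Time Off — service 1076 days ≥ 180 days ✓; grade IC1 < IC2 ✗ → not eligible.
Backup Childcare — status full-time ✓; no waiver, service 1076 days < 3 years (≈1095 days) ✗ → not eligible.
Paid Family Leave — status full-time ✓; no waiver, service 1076 days ≥ 2 years (≈730 days) ✓; age 33 ≥ 21 ✓ → eligible.

Profit Sharing Plan, Paid Family Leave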